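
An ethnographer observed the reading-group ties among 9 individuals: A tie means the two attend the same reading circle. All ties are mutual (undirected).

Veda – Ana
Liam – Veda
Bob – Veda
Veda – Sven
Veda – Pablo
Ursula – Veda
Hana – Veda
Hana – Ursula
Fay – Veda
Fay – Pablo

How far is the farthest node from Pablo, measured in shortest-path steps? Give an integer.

Distances from Pablo: Ana:2, Bob:2, Fay:1, Hana:2, Liam:2, Sven:2, Ursula:2, Veda:1.
The largest is 2 (to Liam, Sven, Ursula, Hana, Ana, and Bob), so the eccentricity of Pablo is 2.

2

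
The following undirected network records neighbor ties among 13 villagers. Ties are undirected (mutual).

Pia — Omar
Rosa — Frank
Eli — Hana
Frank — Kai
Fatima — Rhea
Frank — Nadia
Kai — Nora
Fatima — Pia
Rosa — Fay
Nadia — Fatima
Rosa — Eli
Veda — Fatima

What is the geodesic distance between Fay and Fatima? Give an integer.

One shortest route is Fay – Rosa – Frank – Nadia – Fatima, which uses 4 edges, and at distance 3 from Fay we only reach {Hana, Kai, Nadia}, which does not include Fatima. So d(Fay,Fatima) = 4.

4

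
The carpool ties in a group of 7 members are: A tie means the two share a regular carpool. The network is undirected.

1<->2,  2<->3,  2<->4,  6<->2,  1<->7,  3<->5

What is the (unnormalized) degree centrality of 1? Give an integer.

1 is directly tied to 2 and 7. That is 2 neighbors, so the degree of 1 is 2.

2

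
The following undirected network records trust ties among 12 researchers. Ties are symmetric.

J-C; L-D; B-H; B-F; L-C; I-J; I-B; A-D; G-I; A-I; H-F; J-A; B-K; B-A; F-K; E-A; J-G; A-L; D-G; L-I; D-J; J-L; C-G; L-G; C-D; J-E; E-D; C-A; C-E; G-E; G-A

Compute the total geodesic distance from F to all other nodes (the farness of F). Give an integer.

25

Distances from F: A:2, B:1, C:3, D:3, E:3, G:3, H:1, I:2, J:3, K:1, L:3.
Sum = 2 + 1 + 3 + 3 + 3 + 3 + 1 + 2 + 3 + 1 + 3 = 25.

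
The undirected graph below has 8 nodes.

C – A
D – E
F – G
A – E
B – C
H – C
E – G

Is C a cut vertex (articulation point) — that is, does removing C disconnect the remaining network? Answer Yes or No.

Removing C leaves {A, D, E, F, and G} with no path to {H}, so the network splits into 3 components. C is a cut vertex.

Yes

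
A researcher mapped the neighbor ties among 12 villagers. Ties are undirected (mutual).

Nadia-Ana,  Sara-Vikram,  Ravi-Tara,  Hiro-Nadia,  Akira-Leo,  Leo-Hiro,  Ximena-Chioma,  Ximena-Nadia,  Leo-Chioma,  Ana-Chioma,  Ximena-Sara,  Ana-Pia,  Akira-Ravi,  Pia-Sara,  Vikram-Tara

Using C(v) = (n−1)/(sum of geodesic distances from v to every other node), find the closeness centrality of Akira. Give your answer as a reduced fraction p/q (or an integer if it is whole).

11/28

Distances from Akira: Ana:3, Chioma:2, Hiro:2, Leo:1, Nadia:3, Pia:4, Ravi:1, Sara:4, Tara:2, Vikram:3, Ximena:3. Sum = 28.
n = 12, so closeness = 11/28.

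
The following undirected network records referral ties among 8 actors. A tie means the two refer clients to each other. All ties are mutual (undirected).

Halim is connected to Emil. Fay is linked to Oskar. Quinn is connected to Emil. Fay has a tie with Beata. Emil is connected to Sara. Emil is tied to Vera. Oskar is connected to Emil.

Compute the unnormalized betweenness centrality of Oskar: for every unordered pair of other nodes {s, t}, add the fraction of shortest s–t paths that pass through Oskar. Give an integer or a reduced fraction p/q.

10

Pairs whose geodesics pass through Oskar — Emil–Beata: 1; Emil–Fay: 1; Sara–Beata: 1; Sara–Fay: 1; Quinn–Beata: 1; Quinn–Fay: 1; Beata–Halim: 1; Beata–Vera: 1; Fay–Halim: 1; Fay–Vera: 1.
All other pairs contribute 0.
Summing the contributions gives betweenness(Oskar) = 10.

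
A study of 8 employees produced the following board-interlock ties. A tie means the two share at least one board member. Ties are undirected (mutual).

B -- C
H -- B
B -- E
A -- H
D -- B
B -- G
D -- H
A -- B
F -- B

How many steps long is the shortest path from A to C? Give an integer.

2

One shortest route is A – B – C, which uses 2 edges, and A and C are not directly tied, so nothing shorter exists. So d(A,C) = 2.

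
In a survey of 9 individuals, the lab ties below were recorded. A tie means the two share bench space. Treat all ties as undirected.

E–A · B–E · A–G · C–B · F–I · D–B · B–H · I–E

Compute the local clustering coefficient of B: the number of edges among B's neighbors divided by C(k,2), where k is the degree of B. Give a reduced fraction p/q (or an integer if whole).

B's neighbors: C, D, E, and H (k = 4).
Possible neighbor pairs: C(4,2) = 6. Edges among them: none → e = 0.
Clustering(B) = 0/6 = 0.

0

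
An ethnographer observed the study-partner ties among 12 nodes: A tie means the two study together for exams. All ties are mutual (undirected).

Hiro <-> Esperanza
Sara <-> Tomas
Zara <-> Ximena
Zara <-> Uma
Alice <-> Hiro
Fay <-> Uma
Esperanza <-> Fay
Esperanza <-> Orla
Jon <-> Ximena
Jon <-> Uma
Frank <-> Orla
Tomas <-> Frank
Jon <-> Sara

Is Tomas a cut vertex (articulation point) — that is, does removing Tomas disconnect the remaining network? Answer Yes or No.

Even without Tomas, every remaining node can still reach every other (the residual graph is connected), so Tomas is not a cut vertex.

No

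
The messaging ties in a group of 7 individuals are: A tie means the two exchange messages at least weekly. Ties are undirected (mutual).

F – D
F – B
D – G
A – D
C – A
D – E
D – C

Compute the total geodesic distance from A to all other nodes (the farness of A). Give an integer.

Distances from A: B:3, C:1, D:1, E:2, F:2, G:2.
Sum = 3 + 1 + 1 + 2 + 2 + 2 = 11.

11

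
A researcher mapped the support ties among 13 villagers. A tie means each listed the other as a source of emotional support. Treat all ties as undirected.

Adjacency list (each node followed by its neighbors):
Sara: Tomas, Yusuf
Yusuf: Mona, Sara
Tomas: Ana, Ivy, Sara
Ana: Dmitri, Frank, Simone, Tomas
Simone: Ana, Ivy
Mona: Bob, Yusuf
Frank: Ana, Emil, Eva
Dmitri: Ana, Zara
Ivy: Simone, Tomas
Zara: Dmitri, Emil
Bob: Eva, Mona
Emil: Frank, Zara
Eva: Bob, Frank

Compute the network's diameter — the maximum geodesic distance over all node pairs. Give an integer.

5

Eccentricity of each node (its greatest distance to any other): Ana:4, Bob:5, Dmitri:5, Emil:5, Eva:4, Frank:4, Ivy:5, Mona:5, Sara:4, Simone:5, Tomas:4, Yusuf:5, Zara:5.
The maximum eccentricity is 5, realized for instance by the pair Yusuf–Emil via Yusuf – Sara – Tomas – Ana – Frank – Emil. So the diameter is 5.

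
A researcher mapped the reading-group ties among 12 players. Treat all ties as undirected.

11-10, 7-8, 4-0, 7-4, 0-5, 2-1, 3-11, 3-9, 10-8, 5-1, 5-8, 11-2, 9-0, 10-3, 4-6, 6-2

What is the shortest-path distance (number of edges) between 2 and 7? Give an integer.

3

One shortest route is 2 – 6 – 4 – 7, which uses 3 edges, and at distance 2 from 2 we only reach {3, 4, 5, 10}, which does not include 7. So d(2,7) = 3.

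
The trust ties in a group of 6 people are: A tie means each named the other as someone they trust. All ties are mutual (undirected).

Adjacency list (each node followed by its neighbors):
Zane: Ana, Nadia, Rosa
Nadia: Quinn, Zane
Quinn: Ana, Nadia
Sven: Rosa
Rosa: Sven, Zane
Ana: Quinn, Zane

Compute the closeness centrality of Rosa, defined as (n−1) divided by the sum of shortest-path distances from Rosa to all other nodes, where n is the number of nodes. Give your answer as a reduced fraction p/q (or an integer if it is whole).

Distances from Rosa: Ana:2, Nadia:2, Quinn:3, Sven:1, Zane:1. Sum = 9.
n = 6, so closeness = 5/9.

5/9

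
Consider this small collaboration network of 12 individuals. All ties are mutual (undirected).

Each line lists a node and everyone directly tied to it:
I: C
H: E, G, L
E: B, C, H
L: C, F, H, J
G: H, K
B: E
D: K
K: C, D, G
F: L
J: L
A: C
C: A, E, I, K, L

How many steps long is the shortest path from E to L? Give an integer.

One shortest route is E – H – L, which uses 2 edges, and E and L are not directly tied, so nothing shorter exists. So d(E,L) = 2.

2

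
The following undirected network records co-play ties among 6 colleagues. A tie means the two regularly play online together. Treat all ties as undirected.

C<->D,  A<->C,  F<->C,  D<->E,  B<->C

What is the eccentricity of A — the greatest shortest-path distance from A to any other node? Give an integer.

Distances from A: B:2, C:1, D:2, E:3, F:2.
The largest is 3 (to E), so the eccentricity of A is 3.

3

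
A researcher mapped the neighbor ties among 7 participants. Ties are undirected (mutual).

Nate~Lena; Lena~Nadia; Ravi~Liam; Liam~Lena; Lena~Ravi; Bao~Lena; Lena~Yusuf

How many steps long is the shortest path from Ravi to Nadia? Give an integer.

One shortest route is Ravi – Lena – Nadia, which uses 2 edges, and Ravi and Nadia are not directly tied, so nothing shorter exists. So d(Ravi,Nadia) = 2.

2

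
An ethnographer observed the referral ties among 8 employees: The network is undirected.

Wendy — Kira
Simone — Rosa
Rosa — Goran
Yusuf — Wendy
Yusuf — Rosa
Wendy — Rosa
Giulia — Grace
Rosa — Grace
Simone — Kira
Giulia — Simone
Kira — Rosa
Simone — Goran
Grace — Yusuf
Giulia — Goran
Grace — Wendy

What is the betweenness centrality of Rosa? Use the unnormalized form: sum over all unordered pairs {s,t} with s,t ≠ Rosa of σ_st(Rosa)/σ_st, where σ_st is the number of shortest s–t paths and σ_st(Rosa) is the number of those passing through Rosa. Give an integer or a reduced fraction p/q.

6

Pairs whose geodesics pass through Rosa — Simone–Grace: 1/2; Simone–Wendy: 1/2; Simone–Yusuf: 1; Grace–Goran: 1/2; Grace–Kira: 1/2; Wendy–Goran: 1; Yusuf–Goran: 1; Yusuf–Kira: 1/2; Goran–Kira: 1/2.
All other pairs contribute 0.
Summing the contributions gives betweenness(Rosa) = 6.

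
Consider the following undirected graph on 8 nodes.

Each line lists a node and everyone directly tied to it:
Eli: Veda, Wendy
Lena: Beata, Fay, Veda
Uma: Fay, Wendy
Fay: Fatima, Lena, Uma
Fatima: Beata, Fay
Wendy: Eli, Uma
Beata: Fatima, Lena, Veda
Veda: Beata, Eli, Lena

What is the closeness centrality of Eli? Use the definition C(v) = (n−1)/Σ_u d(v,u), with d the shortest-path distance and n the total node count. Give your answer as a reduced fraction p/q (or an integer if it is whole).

Distances from Eli: Beata:2, Fatima:3, Fay:3, Lena:2, Uma:2, Veda:1, Wendy:1. Sum = 14.
n = 8, so closeness = 7/14 = 1/2.

1/2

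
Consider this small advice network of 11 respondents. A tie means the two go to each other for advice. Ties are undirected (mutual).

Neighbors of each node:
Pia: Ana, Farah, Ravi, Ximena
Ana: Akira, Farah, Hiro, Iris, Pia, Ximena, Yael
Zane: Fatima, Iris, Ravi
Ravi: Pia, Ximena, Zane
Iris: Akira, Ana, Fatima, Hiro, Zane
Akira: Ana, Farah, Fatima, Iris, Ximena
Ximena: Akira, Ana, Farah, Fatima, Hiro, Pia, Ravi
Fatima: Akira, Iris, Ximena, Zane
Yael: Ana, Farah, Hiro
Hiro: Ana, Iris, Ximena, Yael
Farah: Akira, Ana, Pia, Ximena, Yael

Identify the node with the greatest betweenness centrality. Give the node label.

Unnormalized betweenness of each node: Akira:185/84, Ana:921/140, Farah:247/105, Fatima:19/12, Hiro:869/420, Iris:37/7, Pia:47/30, Ravi:11/6, Ximena:913/105, Yael:1/3, Zane:3/2.
Ximena has the largest value, 913/105, making it the main broker — the node through which the most shortest paths run.

Ximena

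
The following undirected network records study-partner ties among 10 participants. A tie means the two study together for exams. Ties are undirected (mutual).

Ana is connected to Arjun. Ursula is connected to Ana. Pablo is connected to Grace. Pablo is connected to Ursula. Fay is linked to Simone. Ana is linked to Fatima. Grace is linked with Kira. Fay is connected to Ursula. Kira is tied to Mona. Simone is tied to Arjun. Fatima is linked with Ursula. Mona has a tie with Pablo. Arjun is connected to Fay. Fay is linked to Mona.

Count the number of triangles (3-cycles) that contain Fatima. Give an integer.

Fatima's neighbors: Ana and Ursula.
Neighbor pairs that are themselves tied: Fatima–Ana–Ursula. Each forms one triangle with Fatima, for 1 in total.

1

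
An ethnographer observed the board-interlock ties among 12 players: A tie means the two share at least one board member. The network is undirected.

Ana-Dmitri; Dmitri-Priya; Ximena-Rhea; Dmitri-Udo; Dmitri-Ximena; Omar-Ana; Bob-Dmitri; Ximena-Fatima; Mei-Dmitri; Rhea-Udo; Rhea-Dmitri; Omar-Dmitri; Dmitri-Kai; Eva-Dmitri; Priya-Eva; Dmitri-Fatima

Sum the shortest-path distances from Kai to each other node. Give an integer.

Distances from Kai: Ana:2, Bob:2, Dmitri:1, Eva:2, Fatima:2, Mei:2, Omar:2, Priya:2, Rhea:2, Udo:2, Ximena:2.
Sum = 2 + 2 + 1 + 2 + 2 + 2 + 2 + 2 + 2 + 2 + 2 = 21.

21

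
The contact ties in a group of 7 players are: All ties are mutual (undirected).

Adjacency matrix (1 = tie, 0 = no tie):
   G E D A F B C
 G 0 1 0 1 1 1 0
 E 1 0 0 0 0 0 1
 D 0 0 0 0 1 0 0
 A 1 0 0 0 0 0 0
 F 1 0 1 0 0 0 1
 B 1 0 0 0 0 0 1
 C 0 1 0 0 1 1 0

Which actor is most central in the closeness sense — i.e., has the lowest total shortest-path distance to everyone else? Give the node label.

G

Farness (sum of distances to all others) for each node — A:13, B:11, C:10, D:14, E:11, F:9, G:8.
The smallest farness is 8, for G, so G has the highest closeness.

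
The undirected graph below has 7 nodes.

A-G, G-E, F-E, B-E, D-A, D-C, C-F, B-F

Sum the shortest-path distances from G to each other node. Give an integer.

11

Distances from G: A:1, B:2, C:3, D:2, E:1, F:2.
Sum = 1 + 2 + 3 + 2 + 1 + 2 = 11.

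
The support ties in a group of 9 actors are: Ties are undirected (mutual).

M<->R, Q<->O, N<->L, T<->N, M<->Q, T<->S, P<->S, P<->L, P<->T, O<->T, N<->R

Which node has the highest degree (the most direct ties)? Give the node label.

T

Degrees — L:2, M:2, N:3, O:2, P:3, Q:2, R:2, S:2, T:4.
The maximum is 4, attained only by T.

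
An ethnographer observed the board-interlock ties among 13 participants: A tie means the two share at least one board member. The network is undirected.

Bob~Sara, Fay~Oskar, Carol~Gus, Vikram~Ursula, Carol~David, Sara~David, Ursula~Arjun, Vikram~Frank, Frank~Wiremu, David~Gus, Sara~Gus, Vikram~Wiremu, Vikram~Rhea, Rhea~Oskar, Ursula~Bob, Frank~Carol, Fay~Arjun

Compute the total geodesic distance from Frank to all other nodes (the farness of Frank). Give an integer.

27

Distances from Frank: Arjun:3, Bob:3, Carol:1, David:2, Fay:4, Gus:2, Oskar:3, Rhea:2, Sara:3, Ursula:2, Vikram:1, Wiremu:1.
Sum = 3 + 3 + 1 + 2 + 4 + 2 + 3 + 2 + 3 + 2 + 1 + 1 = 27.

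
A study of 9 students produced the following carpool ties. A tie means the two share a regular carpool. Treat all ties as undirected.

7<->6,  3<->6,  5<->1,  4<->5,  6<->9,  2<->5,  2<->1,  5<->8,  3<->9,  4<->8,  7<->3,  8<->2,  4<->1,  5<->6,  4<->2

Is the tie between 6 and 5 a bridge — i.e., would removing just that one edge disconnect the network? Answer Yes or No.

Without the 6–5 edge there is no alternate route between 6 and 5, so the network disconnects. It is a bridge.

Yes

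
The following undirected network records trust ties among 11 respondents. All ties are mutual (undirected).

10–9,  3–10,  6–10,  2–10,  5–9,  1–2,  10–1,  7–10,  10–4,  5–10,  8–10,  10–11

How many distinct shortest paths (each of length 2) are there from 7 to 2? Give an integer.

1

The shortest distance is 2, and the only length-2 path is 7–10–2. So there is exactly 1 shortest path.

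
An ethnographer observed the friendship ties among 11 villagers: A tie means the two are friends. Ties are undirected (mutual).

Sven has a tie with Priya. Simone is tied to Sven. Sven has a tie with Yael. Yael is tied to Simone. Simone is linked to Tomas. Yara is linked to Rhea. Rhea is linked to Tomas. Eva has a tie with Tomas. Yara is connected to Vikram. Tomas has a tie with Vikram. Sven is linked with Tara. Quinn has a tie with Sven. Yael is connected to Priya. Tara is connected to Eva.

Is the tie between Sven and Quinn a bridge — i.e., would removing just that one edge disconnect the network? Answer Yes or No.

Without the Sven–Quinn edge there is no alternate route between Sven and Quinn, so the network disconnects. It is a bridge.

Yes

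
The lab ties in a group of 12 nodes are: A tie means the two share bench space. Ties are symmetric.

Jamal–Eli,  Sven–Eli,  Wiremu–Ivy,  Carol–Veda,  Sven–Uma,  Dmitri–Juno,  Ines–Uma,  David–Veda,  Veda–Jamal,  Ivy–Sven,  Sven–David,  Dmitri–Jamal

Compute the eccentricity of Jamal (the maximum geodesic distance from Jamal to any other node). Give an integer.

4

Distances from Jamal: Carol:2, David:2, Dmitri:1, Eli:1, Ines:4, Ivy:3, Juno:2, Sven:2, Uma:3, Veda:1, Wiremu:4.
The largest is 4 (to Ines and Wiremu), so the eccentricity of Jamal is 4.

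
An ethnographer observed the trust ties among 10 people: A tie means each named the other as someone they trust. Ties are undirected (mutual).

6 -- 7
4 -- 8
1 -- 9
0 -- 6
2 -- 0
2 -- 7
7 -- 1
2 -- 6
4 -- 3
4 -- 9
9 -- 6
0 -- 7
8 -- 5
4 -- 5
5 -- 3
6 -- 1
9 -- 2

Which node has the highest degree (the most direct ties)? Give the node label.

6

Degrees — 0:3, 1:3, 2:4, 3:2, 4:4, 5:3, 6:5, 7:4, 8:2, 9:4.
The maximum is 5, attained only by 6.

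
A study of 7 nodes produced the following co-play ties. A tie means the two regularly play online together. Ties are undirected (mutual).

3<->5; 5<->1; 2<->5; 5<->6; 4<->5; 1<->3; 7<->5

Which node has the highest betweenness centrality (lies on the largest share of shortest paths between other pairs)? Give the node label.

Unnormalized betweenness of each node: 1:0, 2:0, 3:0, 4:0, 5:14, 6:0, 7:0.
5 has the largest value, 14, making it the main broker — the node through which the most shortest paths run.

5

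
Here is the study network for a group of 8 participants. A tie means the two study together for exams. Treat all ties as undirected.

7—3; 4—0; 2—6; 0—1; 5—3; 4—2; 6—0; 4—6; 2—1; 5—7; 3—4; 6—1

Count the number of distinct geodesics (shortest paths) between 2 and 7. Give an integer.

1

The shortest distance is 3, and the only length-3 path is 2–4–3–7. So there is exactly 1 shortest path.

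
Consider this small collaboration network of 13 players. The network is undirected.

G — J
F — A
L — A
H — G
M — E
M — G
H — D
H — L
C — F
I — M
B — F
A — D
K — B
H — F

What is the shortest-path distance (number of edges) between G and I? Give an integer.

One shortest route is G – M – I, which uses 2 edges, and G and I are not directly tied, so nothing shorter exists. So d(G,I) = 2.

2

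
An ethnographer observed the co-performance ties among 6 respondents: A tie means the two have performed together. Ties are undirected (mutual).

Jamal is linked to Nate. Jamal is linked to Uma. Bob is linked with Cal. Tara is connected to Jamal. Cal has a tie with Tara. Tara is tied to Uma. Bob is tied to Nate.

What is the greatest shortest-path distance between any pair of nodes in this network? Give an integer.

Eccentricity of each node (its greatest distance to any other): Bob:3, Cal:2, Jamal:2, Nate:2, Tara:2, Uma:3.
The maximum eccentricity is 3, realized for instance by the pair Uma–Bob via Uma – Tara – Cal – Bob. So the diameter is 3.

3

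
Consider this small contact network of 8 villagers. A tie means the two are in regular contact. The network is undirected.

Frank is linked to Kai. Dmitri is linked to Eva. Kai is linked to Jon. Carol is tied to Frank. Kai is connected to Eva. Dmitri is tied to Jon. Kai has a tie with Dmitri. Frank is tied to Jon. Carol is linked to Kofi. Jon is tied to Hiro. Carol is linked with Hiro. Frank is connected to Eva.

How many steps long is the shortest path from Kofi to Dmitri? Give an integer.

4

One shortest route is Kofi – Carol – Frank – Kai – Dmitri, which uses 4 edges, and at distance 3 from Kofi we only reach {Eva, Jon, Kai}, which does not include Dmitri. So d(Kofi,Dmitri) = 4.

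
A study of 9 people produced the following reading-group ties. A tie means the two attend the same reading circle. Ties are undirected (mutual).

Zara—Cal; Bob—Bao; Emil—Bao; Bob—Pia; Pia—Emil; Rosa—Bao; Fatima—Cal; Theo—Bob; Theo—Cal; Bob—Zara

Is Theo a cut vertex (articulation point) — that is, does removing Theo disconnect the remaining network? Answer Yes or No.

No

Even without Theo, every remaining node can still reach every other (the residual graph is connected), so Theo is not a cut vertex.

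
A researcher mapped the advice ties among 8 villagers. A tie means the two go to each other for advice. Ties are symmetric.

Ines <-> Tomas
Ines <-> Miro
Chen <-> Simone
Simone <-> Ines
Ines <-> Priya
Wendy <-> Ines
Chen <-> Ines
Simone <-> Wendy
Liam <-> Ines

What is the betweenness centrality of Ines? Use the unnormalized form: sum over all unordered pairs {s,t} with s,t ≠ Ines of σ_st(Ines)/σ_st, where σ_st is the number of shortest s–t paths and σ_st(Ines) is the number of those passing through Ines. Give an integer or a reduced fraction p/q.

37/2

Pairs whose geodesics pass through Ines — Wendy–Priya: 1; Wendy–Tomas: 1; Wendy–Liam: 1; Wendy–Miro: 1; Wendy–Chen: 1/2; Simone–Priya: 1; Simone–Tomas: 1; Simone–Liam: 1; Simone–Miro: 1; Priya–Tomas: 1; Priya–Liam: 1; Priya–Miro: 1; Priya–Chen: 1; Tomas–Liam: 1 … (+5 more pairs).
All other pairs contribute 0.
Summing the contributions gives betweenness(Ines) = 37/2.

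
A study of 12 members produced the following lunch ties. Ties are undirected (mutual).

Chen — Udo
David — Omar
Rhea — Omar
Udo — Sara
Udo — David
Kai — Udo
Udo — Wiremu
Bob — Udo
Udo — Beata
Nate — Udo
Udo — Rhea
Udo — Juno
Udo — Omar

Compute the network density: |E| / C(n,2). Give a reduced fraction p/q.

There are 13 edges and 12 nodes, so the maximum possible is C(12,2) = 66.
Density = 13/66.

13/66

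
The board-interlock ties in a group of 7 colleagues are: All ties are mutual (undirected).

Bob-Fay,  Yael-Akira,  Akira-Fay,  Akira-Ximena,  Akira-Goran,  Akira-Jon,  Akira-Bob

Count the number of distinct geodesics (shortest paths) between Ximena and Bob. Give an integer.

1

The shortest distance is 2, and the only length-2 path is Ximena–Akira–Bob. So there is exactly 1 shortest path.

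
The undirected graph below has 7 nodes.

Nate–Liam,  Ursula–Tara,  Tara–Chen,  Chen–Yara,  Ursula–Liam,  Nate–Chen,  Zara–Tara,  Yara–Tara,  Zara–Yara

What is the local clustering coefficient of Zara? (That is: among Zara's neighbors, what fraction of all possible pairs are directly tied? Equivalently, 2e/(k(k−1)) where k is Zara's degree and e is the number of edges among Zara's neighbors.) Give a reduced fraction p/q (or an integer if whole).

Zara's neighbors: Tara and Yara (k = 2).
Possible neighbor pairs: C(2,2) = 1. Edges among them: Tara–Yara → e = 1.
Clustering(Zara) = 1/1.

1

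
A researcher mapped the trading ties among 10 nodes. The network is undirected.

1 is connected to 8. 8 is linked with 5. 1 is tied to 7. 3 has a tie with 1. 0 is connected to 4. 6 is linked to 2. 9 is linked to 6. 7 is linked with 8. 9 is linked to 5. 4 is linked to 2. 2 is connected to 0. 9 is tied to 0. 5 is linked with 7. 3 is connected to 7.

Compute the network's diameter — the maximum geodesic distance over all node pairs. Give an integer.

5

Eccentricity of each node (its greatest distance to any other): 0:4, 1:5, 2:5, 3:5, 4:5, 5:3, 6:4, 7:4, 8:4, 9:3.
The maximum eccentricity is 5, realized for instance by the pair 1–4 via 1 – 7 – 5 – 9 – 0 – 4. So the diameter is 5.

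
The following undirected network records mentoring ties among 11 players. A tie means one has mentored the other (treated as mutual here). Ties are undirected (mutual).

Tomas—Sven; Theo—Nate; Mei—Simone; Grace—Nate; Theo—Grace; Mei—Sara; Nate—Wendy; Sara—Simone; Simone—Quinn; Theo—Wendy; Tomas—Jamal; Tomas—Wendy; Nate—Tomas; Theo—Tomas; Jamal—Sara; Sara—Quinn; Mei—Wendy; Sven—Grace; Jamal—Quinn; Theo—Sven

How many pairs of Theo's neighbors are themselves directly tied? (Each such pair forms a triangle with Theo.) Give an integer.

Theo's neighbors: Grace, Nate, Sven, Tomas, and Wendy.
Neighbor pairs that are themselves tied: Theo–Grace–Nate; Theo–Grace–Sven; Theo–Nate–Tomas; Theo–Nate–Wendy; Theo–Sven–Tomas; Theo–Tomas–Wendy. Each forms one triangle with Theo, for 6 in total.

6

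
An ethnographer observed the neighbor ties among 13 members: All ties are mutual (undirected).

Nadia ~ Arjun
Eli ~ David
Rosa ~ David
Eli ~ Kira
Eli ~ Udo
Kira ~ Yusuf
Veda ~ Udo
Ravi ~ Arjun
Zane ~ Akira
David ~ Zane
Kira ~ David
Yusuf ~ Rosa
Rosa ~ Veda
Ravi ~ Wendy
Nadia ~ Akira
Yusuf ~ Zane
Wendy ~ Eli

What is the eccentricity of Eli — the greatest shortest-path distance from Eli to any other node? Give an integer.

4

Distances from Eli: Akira:3, Arjun:3, David:1, Kira:1, Nadia:4, Ravi:2, Rosa:2, Udo:1, Veda:2, Wendy:1, Yusuf:2, Zane:2.
The largest is 4 (to Nadia), so the eccentricity of Eli is 4.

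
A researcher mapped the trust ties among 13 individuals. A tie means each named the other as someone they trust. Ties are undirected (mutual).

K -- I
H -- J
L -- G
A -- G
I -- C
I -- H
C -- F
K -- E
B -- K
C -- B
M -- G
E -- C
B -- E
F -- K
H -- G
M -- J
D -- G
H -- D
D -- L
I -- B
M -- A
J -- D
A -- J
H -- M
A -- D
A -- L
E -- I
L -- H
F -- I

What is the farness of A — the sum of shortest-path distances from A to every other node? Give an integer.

30

Distances from A: B:4, C:4, D:1, E:4, F:4, G:1, H:2, I:3, J:1, K:4, L:1, M:1.
Sum = 4 + 4 + 1 + 4 + 4 + 1 + 2 + 3 + 1 + 4 + 1 + 1 = 30.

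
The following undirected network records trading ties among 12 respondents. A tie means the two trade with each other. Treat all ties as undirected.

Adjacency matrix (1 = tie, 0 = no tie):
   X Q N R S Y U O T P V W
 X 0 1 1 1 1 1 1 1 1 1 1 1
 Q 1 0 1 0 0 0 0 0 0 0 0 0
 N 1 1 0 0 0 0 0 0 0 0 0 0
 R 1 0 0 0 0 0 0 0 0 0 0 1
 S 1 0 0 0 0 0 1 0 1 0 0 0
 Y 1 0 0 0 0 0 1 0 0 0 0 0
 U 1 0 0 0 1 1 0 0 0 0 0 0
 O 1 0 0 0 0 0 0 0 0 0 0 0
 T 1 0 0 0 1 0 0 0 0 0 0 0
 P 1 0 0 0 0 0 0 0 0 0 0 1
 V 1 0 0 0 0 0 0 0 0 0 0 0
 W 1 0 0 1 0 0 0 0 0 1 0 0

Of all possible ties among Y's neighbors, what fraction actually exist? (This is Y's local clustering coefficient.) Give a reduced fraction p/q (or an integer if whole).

Y's neighbors: U and X (k = 2).
Possible neighbor pairs: C(2,2) = 1. Edges among them: U–X → e = 1.
Clustering(Y) = 1/1.

1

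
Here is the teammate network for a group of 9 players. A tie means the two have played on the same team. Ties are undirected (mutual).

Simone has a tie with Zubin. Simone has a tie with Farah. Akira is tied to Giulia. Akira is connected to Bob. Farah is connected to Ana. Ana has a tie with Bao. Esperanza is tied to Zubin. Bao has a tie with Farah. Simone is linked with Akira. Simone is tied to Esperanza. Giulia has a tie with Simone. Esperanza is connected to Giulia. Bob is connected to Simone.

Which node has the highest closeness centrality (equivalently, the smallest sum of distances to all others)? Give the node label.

Simone

Farness (sum of distances to all others) for each node — Akira:15, Ana:19, Bao:19, Bob:16, Esperanza:15, Farah:13, Giulia:15, Simone:10, Zubin:16.
The smallest farness is 10, for Simone, so Simone has the highest closeness.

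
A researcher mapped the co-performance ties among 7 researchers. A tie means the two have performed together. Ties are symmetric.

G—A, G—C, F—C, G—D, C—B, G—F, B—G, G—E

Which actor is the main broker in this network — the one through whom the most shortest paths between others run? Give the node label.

G

Unnormalized betweenness of each node: A:0, B:0, C:1/2, D:0, E:0, F:0, G:25/2.
G has the largest value, 25/2, making it the main broker — the node through which the most shortest paths run.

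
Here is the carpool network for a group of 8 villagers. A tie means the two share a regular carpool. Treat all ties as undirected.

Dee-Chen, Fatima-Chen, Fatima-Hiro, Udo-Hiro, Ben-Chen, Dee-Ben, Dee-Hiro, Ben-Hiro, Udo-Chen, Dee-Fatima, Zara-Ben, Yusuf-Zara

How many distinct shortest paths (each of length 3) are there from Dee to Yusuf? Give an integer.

The shortest distance is 3, and the only length-3 path is Dee–Ben–Zara–Yusuf. So there is exactly 1 shortest path.

1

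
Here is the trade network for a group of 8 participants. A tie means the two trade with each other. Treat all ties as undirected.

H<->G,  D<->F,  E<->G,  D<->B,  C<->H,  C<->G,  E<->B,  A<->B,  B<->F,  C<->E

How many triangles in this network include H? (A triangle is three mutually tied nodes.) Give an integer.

H's neighbors: C and G.
Neighbor pairs that are themselves tied: H–C–G. Each forms one triangle with H, for 1 in total.

1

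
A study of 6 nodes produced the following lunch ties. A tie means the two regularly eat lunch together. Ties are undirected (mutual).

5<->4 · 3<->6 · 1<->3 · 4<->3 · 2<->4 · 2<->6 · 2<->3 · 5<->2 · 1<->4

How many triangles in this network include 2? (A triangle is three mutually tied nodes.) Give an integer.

2's neighbors: 3, 4, 5, and 6.
Neighbor pairs that are themselves tied: 2–3–4; 2–3–6; 2–4–5. Each forms one triangle with 2, for 3 in total.

3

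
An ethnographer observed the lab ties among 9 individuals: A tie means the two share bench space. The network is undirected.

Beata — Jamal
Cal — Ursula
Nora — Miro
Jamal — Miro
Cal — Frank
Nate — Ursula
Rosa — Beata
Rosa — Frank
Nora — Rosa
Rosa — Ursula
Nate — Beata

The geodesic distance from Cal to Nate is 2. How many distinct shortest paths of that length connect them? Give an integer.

1

The shortest distance is 2, and the only length-2 path is Cal–Ursula–Nate. So there is exactly 1 shortest path.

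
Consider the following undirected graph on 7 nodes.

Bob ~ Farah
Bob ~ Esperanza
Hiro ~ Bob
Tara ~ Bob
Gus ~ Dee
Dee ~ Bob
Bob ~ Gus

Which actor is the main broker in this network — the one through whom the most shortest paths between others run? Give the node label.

Bob

Unnormalized betweenness of each node: Bob:14, Dee:0, Esperanza:0, Farah:0, Gus:0, Hiro:0, Tara:0.
Bob has the largest value, 14, making it the main broker — the node through which the most shortest paths run.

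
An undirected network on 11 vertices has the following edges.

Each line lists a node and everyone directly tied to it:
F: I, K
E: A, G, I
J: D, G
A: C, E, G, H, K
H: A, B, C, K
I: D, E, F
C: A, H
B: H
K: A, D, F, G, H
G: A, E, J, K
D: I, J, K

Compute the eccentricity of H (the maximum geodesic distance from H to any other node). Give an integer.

3

Distances from H: A:1, B:1, C:1, D:2, E:2, F:2, G:2, I:3, J:3, K:1.
The largest is 3 (to I and J), so the eccentricity of H is 3.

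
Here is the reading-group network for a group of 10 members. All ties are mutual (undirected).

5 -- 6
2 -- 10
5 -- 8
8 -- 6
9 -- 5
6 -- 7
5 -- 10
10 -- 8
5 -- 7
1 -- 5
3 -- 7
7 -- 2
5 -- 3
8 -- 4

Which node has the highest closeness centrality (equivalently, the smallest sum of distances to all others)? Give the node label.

5

Farness (sum of distances to all others) for each node — 1:19, 2:19, 3:17, 4:22, 5:11, 6:15, 7:15, 8:14, 9:19, 10:15.
The smallest farness is 11, for 5, so 5 has the highest closeness.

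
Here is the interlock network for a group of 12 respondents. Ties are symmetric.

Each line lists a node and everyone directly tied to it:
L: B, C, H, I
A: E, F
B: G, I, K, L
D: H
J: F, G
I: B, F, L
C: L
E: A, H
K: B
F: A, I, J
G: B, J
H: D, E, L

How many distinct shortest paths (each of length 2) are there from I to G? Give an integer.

The shortest distance is 2, and the only length-2 path is I–B–G. So there is exactly 1 shortest path.

1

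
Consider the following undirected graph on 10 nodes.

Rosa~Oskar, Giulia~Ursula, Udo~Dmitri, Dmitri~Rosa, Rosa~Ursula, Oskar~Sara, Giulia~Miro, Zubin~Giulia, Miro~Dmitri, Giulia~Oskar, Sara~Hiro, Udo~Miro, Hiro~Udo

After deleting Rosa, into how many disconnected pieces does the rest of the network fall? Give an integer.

1

Rosa's neighbors (Dmitri, Oskar, and Ursula) remain reachable from one another through other ties, so the rest of the network stays in one piece.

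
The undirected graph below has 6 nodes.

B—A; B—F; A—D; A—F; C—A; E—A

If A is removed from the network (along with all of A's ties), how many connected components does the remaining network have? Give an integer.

Without A, the remaining ties split the others into: {B, F}; {D}; {E}; {C}.
That's 4 separate components.

4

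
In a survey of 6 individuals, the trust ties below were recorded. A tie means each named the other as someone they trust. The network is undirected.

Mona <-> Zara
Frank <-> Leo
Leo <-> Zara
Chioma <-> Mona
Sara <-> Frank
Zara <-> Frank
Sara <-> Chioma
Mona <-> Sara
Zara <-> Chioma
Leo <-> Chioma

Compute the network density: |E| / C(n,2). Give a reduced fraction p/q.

There are 10 edges and 6 nodes, so the maximum possible is C(6,2) = 15.
Density = 10/15 = 2/3.

2/3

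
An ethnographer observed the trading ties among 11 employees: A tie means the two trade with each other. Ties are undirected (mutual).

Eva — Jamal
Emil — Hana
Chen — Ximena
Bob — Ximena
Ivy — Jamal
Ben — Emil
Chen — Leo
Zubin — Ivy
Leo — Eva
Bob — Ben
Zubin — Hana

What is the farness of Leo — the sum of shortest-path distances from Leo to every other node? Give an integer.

Distances from Leo: Ben:4, Bob:3, Chen:1, Emil:5, Eva:1, Hana:5, Ivy:3, Jamal:2, Ximena:2, Zubin:4.
Sum = 4 + 3 + 1 + 5 + 1 + 5 + 3 + 2 + 2 + 4 = 30.

30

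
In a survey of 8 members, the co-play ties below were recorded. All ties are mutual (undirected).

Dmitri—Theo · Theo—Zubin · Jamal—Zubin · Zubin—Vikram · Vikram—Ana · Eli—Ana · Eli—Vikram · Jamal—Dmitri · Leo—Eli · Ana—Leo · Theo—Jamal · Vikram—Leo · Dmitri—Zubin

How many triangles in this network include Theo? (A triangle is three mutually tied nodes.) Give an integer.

3

Theo's neighbors: Dmitri, Jamal, and Zubin.
Neighbor pairs that are themselves tied: Theo–Dmitri–Jamal; Theo–Dmitri–Zubin; Theo–Jamal–Zubin. Each forms one triangle with Theo, for 3 in total.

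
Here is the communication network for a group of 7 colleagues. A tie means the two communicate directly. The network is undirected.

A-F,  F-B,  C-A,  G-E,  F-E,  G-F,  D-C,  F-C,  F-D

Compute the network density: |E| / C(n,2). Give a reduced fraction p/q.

There are 9 edges and 7 nodes, so the maximum possible is C(7,2) = 21.
Density = 9/21 = 3/7.

3/7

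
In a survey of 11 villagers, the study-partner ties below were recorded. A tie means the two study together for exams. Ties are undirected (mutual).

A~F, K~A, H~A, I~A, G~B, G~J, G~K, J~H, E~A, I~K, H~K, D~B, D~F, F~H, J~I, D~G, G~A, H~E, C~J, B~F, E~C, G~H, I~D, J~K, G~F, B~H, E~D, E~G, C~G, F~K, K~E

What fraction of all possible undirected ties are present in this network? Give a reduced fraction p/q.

31/55

There are 31 edges and 11 nodes, so the maximum possible is C(11,2) = 55.
Density = 31/55.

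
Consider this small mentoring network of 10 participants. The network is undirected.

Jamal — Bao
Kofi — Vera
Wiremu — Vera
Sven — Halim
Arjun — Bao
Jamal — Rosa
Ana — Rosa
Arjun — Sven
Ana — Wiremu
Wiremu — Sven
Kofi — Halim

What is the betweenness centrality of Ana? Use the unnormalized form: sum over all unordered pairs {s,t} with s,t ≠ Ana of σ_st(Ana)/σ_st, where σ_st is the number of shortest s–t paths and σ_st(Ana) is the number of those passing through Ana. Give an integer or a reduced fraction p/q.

15/2

Pairs whose geodesics pass through Ana — Wiremu–Jamal: 1; Wiremu–Rosa: 1; Vera–Jamal: 1; Vera–Rosa: 1; Kofi–Jamal: 1/2; Kofi–Rosa: 1; Halim–Rosa: 1; Sven–Rosa: 1.
All other pairs contribute 0.
Summing the contributions gives betweenness(Ana) = 15/2.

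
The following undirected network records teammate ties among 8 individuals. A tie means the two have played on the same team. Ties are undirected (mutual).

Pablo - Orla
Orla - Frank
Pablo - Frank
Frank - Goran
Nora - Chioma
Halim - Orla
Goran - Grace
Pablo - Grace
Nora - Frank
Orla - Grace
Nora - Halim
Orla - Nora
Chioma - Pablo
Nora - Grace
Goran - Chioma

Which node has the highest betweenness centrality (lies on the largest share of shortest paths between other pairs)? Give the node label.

Unnormalized betweenness of each node: Chioma:67/60, Frank:109/60, Goran:11/12, Grace:109/60, Halim:0, Nora:241/60, Orla:29/10, Pablo:17/12.
Nora has the largest value, 241/60, making it the main broker — the node through which the most shortest paths run.

Nora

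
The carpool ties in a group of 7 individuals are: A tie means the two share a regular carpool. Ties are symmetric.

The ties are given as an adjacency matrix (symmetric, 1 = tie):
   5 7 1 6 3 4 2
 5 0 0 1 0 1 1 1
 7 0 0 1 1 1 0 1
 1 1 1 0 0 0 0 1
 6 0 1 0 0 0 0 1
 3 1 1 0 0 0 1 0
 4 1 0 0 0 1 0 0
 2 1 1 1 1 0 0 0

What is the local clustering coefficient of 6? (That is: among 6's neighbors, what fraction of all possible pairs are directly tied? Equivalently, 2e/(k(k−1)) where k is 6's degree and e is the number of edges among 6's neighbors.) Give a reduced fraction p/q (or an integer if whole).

6's neighbors: 2 and 7 (k = 2).
Possible neighbor pairs: C(2,2) = 1. Edges among them: 2–7 → e = 1.
Clustering(6) = 1/1.

1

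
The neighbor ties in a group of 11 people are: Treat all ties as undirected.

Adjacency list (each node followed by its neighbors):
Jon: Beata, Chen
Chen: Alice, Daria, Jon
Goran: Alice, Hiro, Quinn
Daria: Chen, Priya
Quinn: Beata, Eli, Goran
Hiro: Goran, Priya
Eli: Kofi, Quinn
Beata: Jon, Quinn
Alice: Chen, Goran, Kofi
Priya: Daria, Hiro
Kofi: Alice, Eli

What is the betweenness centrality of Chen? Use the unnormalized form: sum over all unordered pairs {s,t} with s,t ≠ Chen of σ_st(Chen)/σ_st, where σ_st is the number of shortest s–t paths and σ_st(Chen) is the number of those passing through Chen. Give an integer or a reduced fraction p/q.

Pairs whose geodesics pass through Chen — Priya–Alice: 1/2; Priya–Kofi: 1/2; Priya–Beata: 1/2; Priya–Jon: 1; Hiro–Jon: 2/3; Goran–Jon: 1/2; Goran–Daria: 1/2; Alice–Beata: 1/2; Alice–Jon: 1; Alice–Daria: 1; Kofi–Jon: 1; Kofi–Daria: 1; Eli–Daria: 1; Quinn–Daria: 2/3 … (+2 more pairs).
All other pairs contribute 0.
Summing the contributions gives betweenness(Chen) = 37/3.

37/3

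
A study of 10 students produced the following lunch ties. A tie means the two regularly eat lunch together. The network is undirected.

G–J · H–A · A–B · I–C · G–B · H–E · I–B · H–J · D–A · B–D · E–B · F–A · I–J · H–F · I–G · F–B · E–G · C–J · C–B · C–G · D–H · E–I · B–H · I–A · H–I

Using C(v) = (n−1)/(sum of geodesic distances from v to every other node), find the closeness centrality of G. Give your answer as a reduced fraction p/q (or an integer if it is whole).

Distances from G: A:2, B:1, C:1, D:2, E:1, F:2, H:2, I:1, J:1. Sum = 13.
n = 10, so closeness = 9/13.

9/13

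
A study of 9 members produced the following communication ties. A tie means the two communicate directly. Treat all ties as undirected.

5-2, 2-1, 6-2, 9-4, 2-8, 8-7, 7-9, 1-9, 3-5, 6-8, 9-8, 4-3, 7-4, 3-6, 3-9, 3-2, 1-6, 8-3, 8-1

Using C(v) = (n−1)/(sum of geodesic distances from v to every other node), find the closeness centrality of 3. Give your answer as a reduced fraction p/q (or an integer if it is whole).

Distances from 3: 1:2, 2:1, 4:1, 5:1, 6:1, 7:2, 8:1, 9:1. Sum = 10.
n = 9, so closeness = 8/10 = 4/5.

4/5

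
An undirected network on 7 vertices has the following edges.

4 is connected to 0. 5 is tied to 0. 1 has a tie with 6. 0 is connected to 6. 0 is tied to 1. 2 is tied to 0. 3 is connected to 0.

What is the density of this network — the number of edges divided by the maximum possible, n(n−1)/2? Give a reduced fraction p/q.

There are 7 edges and 7 nodes, so the maximum possible is C(7,2) = 21.
Density = 7/21 = 1/3.

1/3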